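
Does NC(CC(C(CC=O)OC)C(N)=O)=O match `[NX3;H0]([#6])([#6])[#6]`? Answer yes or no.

The pattern [NX3;H0]([#6])([#6])[#6] describes a trivalent nitrogen with no H, bonded to three carbons — a tertiary amine.
The closest candidate here is a primary amide (-C(=O)NH2), but the amide nitrogen has H2 and only one carbon neighbour. No other fragment satisfies the full query, so there is no match.

No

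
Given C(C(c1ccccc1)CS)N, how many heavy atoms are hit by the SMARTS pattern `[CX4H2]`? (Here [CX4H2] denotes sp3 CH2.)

2

Check the 11 heavy atoms by environment: 2× C (H2, X4) → match; 1× C (H1, X4) → no; 1× c (aromatic, H0, X3) → no; 5× c (aromatic, H1, X3) → no; 1× S (H1, X2) → no; 1× N (H2, X3) → no.
That gives 2 matching atoms.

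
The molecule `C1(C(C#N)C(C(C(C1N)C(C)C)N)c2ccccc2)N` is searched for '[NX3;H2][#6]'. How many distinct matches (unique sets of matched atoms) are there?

3

[NX3;H2][#6] is the SMARTS for a primary amine: a trivalent nitrogen with two H attached to carbon.
The molecule carries 3 separate instances of a primary amino group (-NH2) meeting every constraint; each maps to a distinct set of atoms, giving 3 matches.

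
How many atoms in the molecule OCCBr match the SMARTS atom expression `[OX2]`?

The query [OX2] means: aliphatic oxygen with two total connections — ether, hydroxyl, or ester single-bond O.
Check the 4 heavy atoms by environment: 2× C (X4) → no; 1× Br (X1) → no; 1× O (X2) → match.
That gives 1 matching atom.

1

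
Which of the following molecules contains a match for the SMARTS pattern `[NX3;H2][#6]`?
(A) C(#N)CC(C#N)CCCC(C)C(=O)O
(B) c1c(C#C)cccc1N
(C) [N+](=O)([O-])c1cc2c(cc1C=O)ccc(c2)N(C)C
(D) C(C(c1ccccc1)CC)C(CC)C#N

[NX3;H2][#6] describes a trivalent nitrogen with two H attached to carbon (a primary amine).
(A) has a nitrile (-C#N) but the nitrogen is NX1 (triple-bonded), not NX3 with two H.
(B) contains a primary amino group (-NH2), which satisfies every atom and bond constraint.
(C) has a nitro group (-[N+](=O)[O-]) but the nitrogen is [N+] with no H, not NX3H2.
(D) has a nitrile (-C#N) but the nitrogen is NX1 (triple-bonded), not NX3 with two H.
So the answer is (B).

B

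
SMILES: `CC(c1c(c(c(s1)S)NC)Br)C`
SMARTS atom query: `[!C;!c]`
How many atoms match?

4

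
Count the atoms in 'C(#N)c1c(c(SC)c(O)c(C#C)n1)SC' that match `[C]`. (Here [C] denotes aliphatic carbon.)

The query [C] means: uppercase C matches aliphatic (non-aromatic) carbon only.
Check the 15 heavy atoms by environment: 1× n (aromatic) → no; 5× c (aromatic) → no; 1× O → no; 5× C → match; 1× N → no; 2× S → no.
That gives 5 matching atoms.

5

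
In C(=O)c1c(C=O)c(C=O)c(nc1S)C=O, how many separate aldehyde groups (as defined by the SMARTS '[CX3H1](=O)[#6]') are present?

[CX3H1](=O)[#6] is the SMARTS for an aldehyde: an sp2 carbon with one H, double-bonded to O and single-bonded to carbon.
The molecule carries 4 separate instances of an aldehyde (-CHO) meeting every constraint; each maps to a distinct set of atoms, giving 4 matches.

4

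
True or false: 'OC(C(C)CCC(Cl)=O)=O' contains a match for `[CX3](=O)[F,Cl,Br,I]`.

True

The pattern [CX3](=O)[F,Cl,Br,I] describes a carbonyl carbon bonded to a halogen — an acyl halide.
The molecule carries an acyl chloride (-C(=O)Cl), whose atoms satisfy every constraint of the query, so the pattern matches.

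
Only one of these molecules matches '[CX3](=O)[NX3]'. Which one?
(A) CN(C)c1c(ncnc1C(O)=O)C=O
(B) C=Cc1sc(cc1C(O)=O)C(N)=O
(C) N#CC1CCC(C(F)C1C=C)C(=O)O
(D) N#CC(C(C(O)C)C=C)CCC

B

[CX3](=O)[NX3] describes a carbonyl carbon bonded to a trivalent nitrogen (an amide).
(A) has a carboxylic acid group (-C(=O)OH) but the carbonyl is bonded to O, not to an NX3 nitrogen.
(B) contains a primary amide (-C(=O)NH2), which satisfies every atom and bond constraint.
(C) has a carboxylic acid group (-C(=O)OH) but the carbonyl is bonded to O, not to an NX3 nitrogen.
(D) has a nitrile (-C#N) but the nitrile N is NX1 (triple-bonded), not NX3.
So the answer is (B).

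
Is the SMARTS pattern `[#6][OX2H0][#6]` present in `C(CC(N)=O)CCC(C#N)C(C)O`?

No

The pattern [#6][OX2H0][#6] describes an aliphatic oxygen bridging two carbons with no H on the oxygen — an ether.
The closest candidate here is a hydroxyl group (-OH), but the oxygen has H1, not H0 bridging two carbons. No other fragment satisfies the full query, so there is no match.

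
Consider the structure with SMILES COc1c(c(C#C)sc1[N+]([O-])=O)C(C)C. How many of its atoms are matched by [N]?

The query [N] means: uppercase N matches aliphatic (non-aromatic) nitrogen only.
Check the 15 heavy atoms by environment: 1× s (aromatic) → no; 4× c (aromatic) → no; 2× O → no; 6× C → no; 1× N (charge +1) → match; 1× O (charge -1) → no.
That gives 1 matching atom.

1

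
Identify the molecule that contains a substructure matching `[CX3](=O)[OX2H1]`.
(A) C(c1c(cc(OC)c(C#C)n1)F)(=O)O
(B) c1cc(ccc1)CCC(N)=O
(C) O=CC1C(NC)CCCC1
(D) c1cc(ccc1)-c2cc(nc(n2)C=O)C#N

A

[CX3](=O)[OX2H1] describes an sp2 carbon double-bonded to O and single-bonded to an -OH oxygen (a carboxylic acid).
(A) contains a carboxylic acid group (-C(=O)OH), which satisfies every atom and bond constraint.
(B) has a primary amide (-C(=O)NH2) but the carbonyl is bonded to N, not to an -OH oxygen.
(C) has an aldehyde (-CHO) but there is no singly-bonded oxygen on the carbonyl carbon.
(D) has an aldehyde (-CHO) but there is no singly-bonded oxygen on the carbonyl carbon.
So the answer is (A).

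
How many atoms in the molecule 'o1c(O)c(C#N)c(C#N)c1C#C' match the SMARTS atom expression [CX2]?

Check the 12 heavy atoms by environment: 1× o (aromatic, X2) → no; 4× c (aromatic, X3) → no; 1× O (X2) → no; 4× C (X2) → match; 2× N (X1) → no.
That gives 4 matching atoms.

4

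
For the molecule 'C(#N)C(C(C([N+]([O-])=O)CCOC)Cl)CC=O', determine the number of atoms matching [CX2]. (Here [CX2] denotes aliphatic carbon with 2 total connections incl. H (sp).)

1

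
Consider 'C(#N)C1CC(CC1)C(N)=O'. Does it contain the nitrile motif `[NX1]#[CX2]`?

The pattern [NX1]#[CX2] describes a nitrogen triple-bonded to a two-connected carbon — a nitrile.
The molecule carries a nitrile (-C#N), whose atoms satisfy every constraint of the query, so the pattern matches.

Yes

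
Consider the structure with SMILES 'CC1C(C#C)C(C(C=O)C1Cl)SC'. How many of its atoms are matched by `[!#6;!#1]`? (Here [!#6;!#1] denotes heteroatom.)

The query [!#6;!#1] means: not carbon and not hydrogen — any heteroatom.
Check the 13 heavy atoms by environment: 10× C → no; 1× Cl → match; 1× O → match; 1× S → match.
Summing the matching environments: 1 + 1 + 1 = 3 matching atoms.

3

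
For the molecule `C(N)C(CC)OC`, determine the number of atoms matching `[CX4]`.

5

The query [CX4] means: C with X4: aliphatic carbon with exactly 4 total connections (bonds + H).
Check the 7 heavy atoms by environment: 5× C (X4) → match; 1× O (X2) → no; 1× N (X3) → no.
That gives 5 matching atoms.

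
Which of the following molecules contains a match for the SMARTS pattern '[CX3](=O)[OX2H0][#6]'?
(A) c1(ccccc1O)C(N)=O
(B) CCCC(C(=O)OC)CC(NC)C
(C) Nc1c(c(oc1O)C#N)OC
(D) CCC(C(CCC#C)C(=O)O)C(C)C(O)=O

B

[CX3](=O)[OX2H0][#6] describes a carbonyl carbon bonded to an oxygen that is itself bonded to carbon (no H on that O) (an ester).
(A) has a primary amide (-C(=O)NH2) but the carbonyl is bonded to N, not to an O-C linkage.
(B) contains a methyl-ester group (-C(=O)OCH3), which satisfies every atom and bond constraint.
(C) has a methoxy ether (-OCH3) but the ether oxygen is not adjacent to a C=O carbon.
(D) has a carboxylic acid group (-C(=O)OH) but the singly-bonded O carries H (OX2H1, not H0).
So the answer is (B).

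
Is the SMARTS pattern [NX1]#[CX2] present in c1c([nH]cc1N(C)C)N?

The pattern [NX1]#[CX2] describes a nitrogen triple-bonded to a two-connected carbon — a nitrile.
The closest candidate here is a primary amino group (-NH2), but the nitrogen is NX3 (three connections), not NX1 triple-bonded. No other fragment satisfies the full query, so there is no match.

No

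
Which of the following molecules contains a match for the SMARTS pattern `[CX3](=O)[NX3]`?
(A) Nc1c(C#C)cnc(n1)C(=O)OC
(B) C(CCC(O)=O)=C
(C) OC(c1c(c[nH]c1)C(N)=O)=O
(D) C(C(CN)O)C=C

C

[CX3](=O)[NX3] describes a carbonyl carbon bonded to a trivalent nitrogen (an amide).
(A) has a methyl-ester group (-C(=O)OCH3) but the carbonyl is bonded to O, not to an NX3 nitrogen.
(B) has a carboxylic acid group (-C(=O)OH) but the carbonyl is bonded to O, not to an NX3 nitrogen.
(C) contains a primary amide (-C(=O)NH2), which satisfies every atom and bond constraint.
(D) has a primary amino group (-NH2) but the -NH2 is not attached to a carbonyl carbon.
So the answer is (C).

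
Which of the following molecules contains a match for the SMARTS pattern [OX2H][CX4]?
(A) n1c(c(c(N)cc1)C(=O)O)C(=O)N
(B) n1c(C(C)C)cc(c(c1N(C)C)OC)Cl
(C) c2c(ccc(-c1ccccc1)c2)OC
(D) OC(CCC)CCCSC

D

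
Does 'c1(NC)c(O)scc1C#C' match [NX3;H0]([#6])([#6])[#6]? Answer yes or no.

The pattern [NX3;H0]([#6])([#6])[#6] describes a trivalent nitrogen with no H, bonded to three carbons — a tertiary amine.
The closest candidate here is an N-methylamino group (-NHCH3), but the nitrogen still has one H (H1), not H0. No other fragment satisfies the full query, so there is no match.

No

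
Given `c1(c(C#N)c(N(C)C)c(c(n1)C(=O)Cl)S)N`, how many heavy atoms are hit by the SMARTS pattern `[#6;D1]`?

2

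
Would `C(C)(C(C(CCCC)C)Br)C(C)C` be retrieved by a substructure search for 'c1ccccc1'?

No

The pattern c1ccccc1 describes six aromatic carbons in a ring — a benzene ring.
The closest candidate here is a methyl group (-CH3), but no six-membered all-carbon aromatic ring is present. No other fragment satisfies the full query, so there is no match.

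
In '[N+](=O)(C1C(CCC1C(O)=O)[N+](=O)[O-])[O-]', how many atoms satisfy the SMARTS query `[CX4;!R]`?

0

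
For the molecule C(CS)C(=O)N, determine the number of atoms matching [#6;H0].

1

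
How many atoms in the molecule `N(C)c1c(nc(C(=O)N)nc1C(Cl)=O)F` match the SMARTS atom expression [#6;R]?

4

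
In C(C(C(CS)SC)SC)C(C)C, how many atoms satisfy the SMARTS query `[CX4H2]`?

The query [CX4H2] means: sp3 carbon (X4) with exactly two hydrogens.
Check the 12 heavy atoms by environment: 2× C (H2, X4) → match; 3× C (H1, X4) → no; 1× S (H1, X2) → no; 2× S (H0, X2) → no; 4× C (H3, X4) → no.
That gives 2 matching atoms.

2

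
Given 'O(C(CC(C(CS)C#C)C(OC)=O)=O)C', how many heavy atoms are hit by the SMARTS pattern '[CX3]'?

2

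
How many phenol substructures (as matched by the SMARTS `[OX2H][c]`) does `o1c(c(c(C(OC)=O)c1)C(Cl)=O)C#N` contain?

0

[OX2H][c] is the SMARTS for a phenol: a hydroxyl oxygen attached to an aromatic carbon.
No fragment in the molecule satisfies every constraint, giving 0 matches.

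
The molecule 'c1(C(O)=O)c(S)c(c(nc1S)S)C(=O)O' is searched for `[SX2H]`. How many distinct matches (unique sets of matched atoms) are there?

3

[SX2H] is the SMARTS for a thiol: an aliphatic sulfur with two connections, one being H.
The molecule carries 3 separate instances of a thiol (-SH) meeting every constraint; each maps to a distinct set of atoms, giving 3 matches.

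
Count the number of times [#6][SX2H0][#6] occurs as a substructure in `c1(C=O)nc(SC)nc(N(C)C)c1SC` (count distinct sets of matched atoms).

[#6][SX2H0][#6] is the SMARTS for a thioether: an aliphatic sulfur bridging two carbons with no H on the sulfur.
The molecule carries 2 separate instances of a methylthio ether (-SCH3) meeting every constraint; each maps to a distinct set of atoms, giving 2 matches.

2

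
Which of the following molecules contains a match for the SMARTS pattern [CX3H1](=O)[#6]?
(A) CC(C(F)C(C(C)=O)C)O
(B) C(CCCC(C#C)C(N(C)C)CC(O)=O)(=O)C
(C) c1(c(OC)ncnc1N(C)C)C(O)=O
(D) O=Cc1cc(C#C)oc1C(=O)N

D

[CX3H1](=O)[#6] describes an sp2 carbon with one H, double-bonded to O and single-bonded to carbon (an aldehyde).
(A) has an acetyl/ketone group (-C(=O)CH3) but the carbonyl carbon has H0 (two carbon neighbours), not H1.
(B) has an acetyl/ketone group (-C(=O)CH3) but the carbonyl carbon has H0 (two carbon neighbours), not H1.
(C) has a carboxylic acid group (-C(=O)OH) but the carbonyl carbon has H0 and is bonded to O, not H1.
(D) contains an aldehyde (-CHO), which satisfies every atom and bond constraint.
So the answer is (D).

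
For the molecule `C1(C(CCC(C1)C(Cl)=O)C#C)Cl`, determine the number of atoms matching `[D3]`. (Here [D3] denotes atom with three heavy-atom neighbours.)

The query [D3] means: atom with exactly three heavy-atom neighbours.
Check the 12 heavy atoms by environment: 4× C (D3) → match; 4× C (D2) → no; 1× C (D1) → no; 2× Cl (D1) → no; 1× O (D1) → no.
That gives 4 matching atoms.

4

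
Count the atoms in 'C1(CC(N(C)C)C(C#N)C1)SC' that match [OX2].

The query [OX2] means: aliphatic oxygen with two total connections — ether, hydroxyl, or ester single-bond O.
Check the 12 heavy atoms by environment: 8× C (X4) → no; 1× C (X2) → no; 1× N (X1) → no; 1× N (X3) → no; 1× S (X2) → no.
No environment satisfies the query, so 0 matching atoms.

0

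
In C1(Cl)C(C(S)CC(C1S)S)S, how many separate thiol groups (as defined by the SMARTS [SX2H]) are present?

4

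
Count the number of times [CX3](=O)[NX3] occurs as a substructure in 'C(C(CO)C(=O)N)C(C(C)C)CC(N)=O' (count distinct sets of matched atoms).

[CX3](=O)[NX3] is the SMARTS for an amide: a carbonyl carbon bonded to a trivalent nitrogen.
The molecule carries 2 separate instances of a primary amide (-C(=O)NH2) meeting every constraint; each maps to a distinct set of atoms, giving 2 matches.

2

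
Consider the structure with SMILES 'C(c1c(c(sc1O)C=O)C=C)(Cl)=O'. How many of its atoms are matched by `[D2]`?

3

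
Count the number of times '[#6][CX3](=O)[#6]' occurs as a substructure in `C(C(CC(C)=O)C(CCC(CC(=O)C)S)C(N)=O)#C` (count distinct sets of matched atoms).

2

[#6][CX3](=O)[#6] is the SMARTS for a ketone: a carbonyl carbon (no H) flanked by two carbons.
The molecule carries 2 separate instances of an acetyl/ketone group (-C(=O)CH3) meeting every constraint; each maps to a distinct set of atoms, giving 2 matches.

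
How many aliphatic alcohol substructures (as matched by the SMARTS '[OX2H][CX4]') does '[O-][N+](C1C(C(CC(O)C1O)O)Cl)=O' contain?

[OX2H][CX4] is the SMARTS for an aliphatic alcohol: a hydroxyl oxygen bound to an sp3 (X4) carbon.
The molecule carries 3 separate instances of a hydroxyl group (-OH) meeting every constraint; each maps to a distinct set of atoms, giving 3 matches.

3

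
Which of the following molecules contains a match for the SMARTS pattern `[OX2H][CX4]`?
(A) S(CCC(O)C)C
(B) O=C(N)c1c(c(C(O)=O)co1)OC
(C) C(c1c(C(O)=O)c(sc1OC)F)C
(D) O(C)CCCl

[OX2H][CX4] describes a hydroxyl oxygen bound to an sp3 (X4) carbon (an aliphatic alcohol).
(A) contains a hydroxyl group (-OH), which satisfies every atom and bond constraint.
(B) has a carboxylic acid group (-C(=O)OH) but the -OH is on a CX3 carbonyl carbon, not a CX4 carbon.
(C) has a methoxy ether (-OCH3) but the oxygen has H0 (ether), not H1.
(D) has a methoxy ether (-OCH3) but the oxygen has H0 (ether), not H1.
So the answer is (A).

A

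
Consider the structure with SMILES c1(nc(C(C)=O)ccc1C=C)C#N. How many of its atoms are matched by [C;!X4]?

The query [C;!X4] means: aliphatic carbon that does not have four total connections.
Check the 13 heavy atoms by environment: 1× n (aromatic, X2) → no; 5× c (aromatic, X3) → no; 3× C (X3) → match; 1× O (X1) → no; 1× C (X4) → no; 1× C (X2) → match; 1× N (X1) → no.
Summing the matching environments: 3 + 1 = 4 matching atoms.

4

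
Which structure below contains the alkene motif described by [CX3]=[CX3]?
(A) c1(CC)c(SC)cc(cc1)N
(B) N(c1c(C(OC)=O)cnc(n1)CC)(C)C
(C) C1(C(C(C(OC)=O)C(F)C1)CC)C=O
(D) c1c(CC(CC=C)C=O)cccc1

D

[CX3]=[CX3] describes a non-aromatic C=C double bond between two sp2 carbons (an alkene).
(A) has an ethyl group (-CH2CH3) but its C-C bond is a single bond between CX4 carbons, not CX3=CX3.
(B) has an ethyl group (-CH2CH3) but its C-C bond is a single bond between CX4 carbons, not CX3=CX3.
(C) has an ethyl group (-CH2CH3) but its C-C bond is a single bond between CX4 carbons, not CX3=CX3.
(D) contains a vinyl group (-CH=CH2), which satisfies every atom and bond constraint.
So the answer is (D).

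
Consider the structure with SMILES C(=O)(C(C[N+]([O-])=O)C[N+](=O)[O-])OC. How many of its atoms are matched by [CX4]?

4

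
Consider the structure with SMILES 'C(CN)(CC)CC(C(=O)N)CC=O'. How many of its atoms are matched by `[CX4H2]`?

The query [CX4H2] means: sp3 carbon (X4) with exactly two hydrogens.
Check the 13 heavy atoms by environment: 4× C (H2, X4) → match; 2× C (H1, X4) → no; 2× N (H2, X3) → no; 1× C (H0, X3) → no; 2× O (H0, X1) → no; 1× C (H1, X3) → no; 1× C (H3, X4) → no.
That gives 4 matching atoms.

4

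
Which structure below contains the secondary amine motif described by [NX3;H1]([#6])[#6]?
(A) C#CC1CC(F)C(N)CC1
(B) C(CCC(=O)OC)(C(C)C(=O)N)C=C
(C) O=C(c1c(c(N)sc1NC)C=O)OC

[NX3;H1]([#6])[#6] describes a trivalent nitrogen with one H, bonded to two carbons (a secondary amine).
(A) has a primary amino group (-NH2) but the nitrogen has H2 and only one carbon neighbour.
(B) has a primary amide (-C(=O)NH2) but the -C(=O)NH2 nitrogen has H2, not H1.
(C) contains an N-methylamino group (-NHCH3), which satisfies every atom and bond constraint.
So the answer is (C).

C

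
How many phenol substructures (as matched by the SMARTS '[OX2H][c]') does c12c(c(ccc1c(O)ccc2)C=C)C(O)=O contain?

[OX2H][c] is the SMARTS for a phenol: a hydroxyl oxygen attached to an aromatic carbon.
Exactly one fragment in the molecule meets all constraints, giving 1 match.

1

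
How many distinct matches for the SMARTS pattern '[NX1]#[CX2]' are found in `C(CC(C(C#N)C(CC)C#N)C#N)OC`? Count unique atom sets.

3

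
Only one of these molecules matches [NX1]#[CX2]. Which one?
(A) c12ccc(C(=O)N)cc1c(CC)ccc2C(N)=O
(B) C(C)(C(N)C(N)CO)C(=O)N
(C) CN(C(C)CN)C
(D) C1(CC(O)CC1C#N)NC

D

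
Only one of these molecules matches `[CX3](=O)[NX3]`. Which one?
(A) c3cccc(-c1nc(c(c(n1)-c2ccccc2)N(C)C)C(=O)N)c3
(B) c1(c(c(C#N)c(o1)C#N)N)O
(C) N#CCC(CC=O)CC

A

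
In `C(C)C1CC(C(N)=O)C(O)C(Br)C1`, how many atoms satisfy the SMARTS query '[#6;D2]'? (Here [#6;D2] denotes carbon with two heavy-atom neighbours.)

3

Check the 13 heavy atoms by environment: 5× C (D3) → no; 3× C (D2) → match; 2× O (D1) → no; 1× Br (D1) → no; 1× C (D1) → no; 1× N (D1) → no.
That gives 3 matching atoms.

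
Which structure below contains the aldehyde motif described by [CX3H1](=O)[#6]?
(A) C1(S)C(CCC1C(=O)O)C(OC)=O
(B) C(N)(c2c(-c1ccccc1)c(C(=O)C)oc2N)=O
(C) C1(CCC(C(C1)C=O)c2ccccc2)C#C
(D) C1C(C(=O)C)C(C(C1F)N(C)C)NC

C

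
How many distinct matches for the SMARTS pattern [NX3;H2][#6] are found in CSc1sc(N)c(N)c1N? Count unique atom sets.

3

[NX3;H2][#6] is the SMARTS for a primary amine: a trivalent nitrogen with two H attached to carbon.
The molecule carries 3 separate instances of a primary amino group (-NH2) meeting every constraint; each maps to a distinct set of atoms, giving 3 matches.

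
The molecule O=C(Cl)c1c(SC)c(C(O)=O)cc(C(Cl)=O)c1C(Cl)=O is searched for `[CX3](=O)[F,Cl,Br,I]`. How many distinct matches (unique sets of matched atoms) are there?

3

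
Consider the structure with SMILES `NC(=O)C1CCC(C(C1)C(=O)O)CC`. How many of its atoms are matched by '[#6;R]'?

6

The query [#6;R] means: carbon that is part of a ring.
Check the 14 heavy atoms by environment: 6× C (in 6-ring) → match; 4× C (acyclic) → no; 3× O (acyclic) → no; 1× N (acyclic) → no.
That gives 6 matching atoms.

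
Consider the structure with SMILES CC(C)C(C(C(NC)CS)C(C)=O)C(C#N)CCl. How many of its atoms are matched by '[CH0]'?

The query [CH0] means: aliphatic carbon with no attached hydrogen.
Check the 18 heavy atoms by environment: 2× C (H2) → no; 5× C (H1) → no; 4× C (H3) → no; 1× Cl (H0) → no; 2× C (H0) → match; 1× N (H0) → no; 1× O (H0) → no; 1× N (H1) → no; 1× S (H1) → no.
That gives 2 matching atoms.

2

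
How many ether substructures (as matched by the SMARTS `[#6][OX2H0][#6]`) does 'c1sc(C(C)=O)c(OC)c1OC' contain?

[#6][OX2H0][#6] is the SMARTS for an ether: an aliphatic oxygen bridging two carbons with no H on the oxygen.
The molecule carries 2 separate instances of a methoxy ether (-OCH3) meeting every constraint; each maps to a distinct set of atoms, giving 2 matches.

2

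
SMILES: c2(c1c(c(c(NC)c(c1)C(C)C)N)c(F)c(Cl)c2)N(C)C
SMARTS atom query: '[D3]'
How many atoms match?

The query [D3] means: atom with exactly three heavy-atom neighbours.
Check the 21 heavy atoms by environment: 8× c (aromatic, D3) → match; 2× c (aromatic, D2) → no; 1× F (D1) → no; 1× N (D1) → no; 1× N (D2) → no; 5× C (D1) → no; 1× C (D3) → match; 1× Cl (D1) → no; 1× N (D3) → match.
Summing the matching environments: 8 + 1 + 1 = 10 matching atoms.

10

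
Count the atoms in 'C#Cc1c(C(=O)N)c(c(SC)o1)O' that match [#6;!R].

4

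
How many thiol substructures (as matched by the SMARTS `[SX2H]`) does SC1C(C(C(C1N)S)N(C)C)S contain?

[SX2H] is the SMARTS for a thiol: an aliphatic sulfur with two connections, one being H.
The molecule carries 3 separate instances of a thiol (-SH) meeting every constraint; each maps to a distinct set of atoms, giving 3 matches.

3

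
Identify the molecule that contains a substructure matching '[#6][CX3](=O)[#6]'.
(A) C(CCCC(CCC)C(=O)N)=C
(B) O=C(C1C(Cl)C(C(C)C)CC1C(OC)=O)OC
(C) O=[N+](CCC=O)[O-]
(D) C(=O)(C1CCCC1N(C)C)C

[#6][CX3](=O)[#6] describes a carbonyl carbon (no H) flanked by two carbons (a ketone).
(A) has a primary amide (-C(=O)NH2) but one neighbour of the carbonyl carbon is N, not C.
(B) has a methyl-ester group (-C(=O)OCH3) but one neighbour of the carbonyl carbon is O, not C.
(C) has an aldehyde (-CHO) but the carbonyl carbon has H1, so it is not flanked by two carbons.
(D) contains an acetyl/ketone group (-C(=O)CH3), which satisfies every atom and bond constraint.
So the answer is (D).

D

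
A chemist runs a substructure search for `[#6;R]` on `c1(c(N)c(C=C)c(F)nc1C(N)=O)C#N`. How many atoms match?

5

The query [#6;R] means: carbon that is part of a ring.
Check the 15 heavy atoms by environment: 1× n (aromatic, in 6-ring) → no; 5× c (aromatic, in 6-ring) → match; 4× C (acyclic) → no; 3× N (acyclic) → no; 1× F (acyclic) → no; 1× O (acyclic) → no.
That gives 5 matching atoms.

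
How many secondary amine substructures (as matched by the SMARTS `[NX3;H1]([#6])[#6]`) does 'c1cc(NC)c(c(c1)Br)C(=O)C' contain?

1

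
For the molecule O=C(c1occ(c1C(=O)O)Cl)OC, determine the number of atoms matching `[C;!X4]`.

2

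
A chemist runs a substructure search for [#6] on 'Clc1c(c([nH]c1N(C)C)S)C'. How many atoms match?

7

The query [#6] means: #6 matches any atom with atomic number 6 (carbon, aromatic or aliphatic).
Check the 11 heavy atoms by environment: 1× n (aromatic) → no; 4× c (aromatic) → match; 1× N → no; 3× C → match; 1× Cl → no; 1× S → no.
Summing the matching environments: 4 + 3 = 7 matching atoms.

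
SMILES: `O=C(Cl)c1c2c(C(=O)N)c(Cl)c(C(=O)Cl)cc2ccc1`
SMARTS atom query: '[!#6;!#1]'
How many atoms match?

7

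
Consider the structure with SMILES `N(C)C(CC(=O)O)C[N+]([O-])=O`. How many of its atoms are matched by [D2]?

3

The query [D2] means: atom with exactly two heavy-atom neighbours.
Check the 11 heavy atoms by environment: 2× C (D2) → match; 2× C (D3) → no; 1× N (charge +1, D3) → no; 1× O (charge -1, D1) → no; 3× O (D1) → no; 1× N (D2) → match; 1× C (D1) → no.
Summing the matching environments: 2 + 1 = 3 matching atoms.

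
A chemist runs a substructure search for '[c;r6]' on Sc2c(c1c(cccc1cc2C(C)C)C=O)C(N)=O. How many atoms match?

10

Check the 19 heavy atoms by environment: 10× c (aromatic, in 6-ring) → match; 5× C (acyclic) → no; 2× O (acyclic) → no; 1× N (acyclic) → no; 1× S (acyclic) → no.
That gives 10 matching atoms.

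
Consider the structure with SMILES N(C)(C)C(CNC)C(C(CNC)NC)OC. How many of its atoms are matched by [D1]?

Check the 16 heavy atoms by environment: 2× C (D2) → no; 3× C (D3) → no; 1× O (D2) → no; 6× C (D1) → match; 3× N (D2) → no; 1× N (D3) → no.
That gives 6 matching atoms.

6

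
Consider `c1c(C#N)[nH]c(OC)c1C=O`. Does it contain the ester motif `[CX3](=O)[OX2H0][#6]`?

The pattern [CX3](=O)[OX2H0][#6] describes a carbonyl carbon bonded to an oxygen that is itself bonded to carbon (no H on that O) — an ester.
The closest candidate here is a methoxy ether (-OCH3), but the ether oxygen is not adjacent to a C=O carbon. No other fragment satisfies the full query, so there is no match.

No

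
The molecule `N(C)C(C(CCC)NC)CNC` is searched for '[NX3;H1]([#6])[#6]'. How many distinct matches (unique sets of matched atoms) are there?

3

[NX3;H1]([#6])[#6] is the SMARTS for a secondary amine: a trivalent nitrogen with one H, bonded to two carbons.
The molecule carries 3 separate instances of an N-methylamino group (-NHCH3) meeting every constraint; each maps to a distinct set of atoms, giving 3 matches.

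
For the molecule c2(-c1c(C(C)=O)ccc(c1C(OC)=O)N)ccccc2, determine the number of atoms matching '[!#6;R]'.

Check the 20 heavy atoms by environment: 12× c (aromatic, in 6-ring) → no; 4× C (acyclic) → no; 3× O (acyclic) → no; 1× N (acyclic) → no.
No environment satisfies the query, so 0 matching atoms.

0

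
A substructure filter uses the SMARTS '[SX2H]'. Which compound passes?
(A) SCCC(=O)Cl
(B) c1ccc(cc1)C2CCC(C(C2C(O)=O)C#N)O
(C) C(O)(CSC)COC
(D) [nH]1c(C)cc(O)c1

A

[SX2H] describes an aliphatic sulfur with two connections, one being H (a thiol).
(A) contains a thiol (-SH), which satisfies every atom and bond constraint.
(B) has a hydroxyl group (-OH) but it is an -OH, not an -SH.
(C) has a hydroxyl group (-OH) but it is an -OH, not an -SH.
(D) has a hydroxyl group (-OH) but it is an -OH, not an -SH.
So the answer is (A).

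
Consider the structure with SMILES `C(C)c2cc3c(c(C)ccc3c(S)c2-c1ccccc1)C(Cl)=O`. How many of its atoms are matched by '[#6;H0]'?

9

The query [#6;H0] means: any carbon with no attached hydrogen.
Check the 23 heavy atoms by environment: 8× c (aromatic, H0) → match; 8× c (aromatic, H1) → no; 1× C (H2) → no; 2× C (H3) → no; 1× C (H0) → match; 1× O (H0) → no; 1× Cl (H0) → no; 1× S (H1) → no.
Summing the matching environments: 8 + 1 = 9 matching atoms.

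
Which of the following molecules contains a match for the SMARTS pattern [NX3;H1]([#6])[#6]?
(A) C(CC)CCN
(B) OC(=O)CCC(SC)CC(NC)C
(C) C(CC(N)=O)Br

B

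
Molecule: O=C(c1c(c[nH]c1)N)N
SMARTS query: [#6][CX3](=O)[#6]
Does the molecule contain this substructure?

No

The pattern [#6][CX3](=O)[#6] describes a carbonyl carbon (no H) flanked by two carbons — a ketone.
The closest candidate here is a primary amide (-C(=O)NH2), but one neighbour of the carbonyl carbon is N, not C. No other fragment satisfies the full query, so there is no match.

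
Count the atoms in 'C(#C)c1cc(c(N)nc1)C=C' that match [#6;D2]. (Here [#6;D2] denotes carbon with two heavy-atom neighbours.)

4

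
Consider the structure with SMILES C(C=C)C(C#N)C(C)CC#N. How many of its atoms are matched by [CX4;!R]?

5

Check the 11 heavy atoms by environment: 5× C (X4, acyclic) → match; 2× C (X2, acyclic) → no; 2× N (X1, acyclic) → no; 2× C (X3, acyclic) → no.
That gives 5 matching atoms.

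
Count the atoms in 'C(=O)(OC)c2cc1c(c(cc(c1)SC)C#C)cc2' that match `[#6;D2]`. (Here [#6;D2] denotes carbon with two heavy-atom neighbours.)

6

The query [#6;D2] means: any carbon bonded to exactly two heavy atoms.
Check the 18 heavy atoms by environment: 5× c (aromatic, D3) → no; 5× c (aromatic, D2) → match; 1× C (D3) → no; 1× O (D1) → no; 1× O (D2) → no; 3× C (D1) → no; 1× C (D2) → match; 1× S (D2) → no.
Summing the matching environments: 5 + 1 = 6 matching atoms.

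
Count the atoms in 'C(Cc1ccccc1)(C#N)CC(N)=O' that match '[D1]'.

The query [D1] means: atom with exactly one heavy-atom neighbour (degree 1).
Check the 14 heavy atoms by environment: 3× C (D2) → no; 2× C (D3) → no; 1× O (D1) → match; 2× N (D1) → match; 1× c (aromatic, D3) → no; 5× c (aromatic, D2) → no.
Summing the matching environments: 1 + 2 = 3 matching atoms.

3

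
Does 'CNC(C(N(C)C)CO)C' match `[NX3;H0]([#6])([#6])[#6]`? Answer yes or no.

The pattern [NX3;H0]([#6])([#6])[#6] describes a trivalent nitrogen with no H, bonded to three carbons — a tertiary amine.
The molecule carries a dimethylamino group (-N(CH3)2), whose atoms satisfy every constraint of the query, so the pattern matches.

Yes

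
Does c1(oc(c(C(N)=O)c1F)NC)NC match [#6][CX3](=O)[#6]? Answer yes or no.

No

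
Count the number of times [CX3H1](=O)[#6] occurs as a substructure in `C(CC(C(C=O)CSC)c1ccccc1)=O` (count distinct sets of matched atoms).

[CX3H1](=O)[#6] is the SMARTS for an aldehyde: an sp2 carbon with one H, double-bonded to O and single-bonded to carbon.
The molecule carries 2 separate instances of an aldehyde (-CHO) meeting every constraint; each maps to a distinct set of atoms, giving 2 matches.

2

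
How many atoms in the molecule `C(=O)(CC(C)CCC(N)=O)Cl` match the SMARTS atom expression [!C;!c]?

4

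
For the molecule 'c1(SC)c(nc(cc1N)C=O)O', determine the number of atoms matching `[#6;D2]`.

2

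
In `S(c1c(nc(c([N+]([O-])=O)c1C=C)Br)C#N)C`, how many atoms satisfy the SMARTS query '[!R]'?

10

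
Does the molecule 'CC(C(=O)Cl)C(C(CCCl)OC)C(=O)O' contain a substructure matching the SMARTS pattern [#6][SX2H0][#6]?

No

The pattern [#6][SX2H0][#6] describes an aliphatic sulfur bridging two carbons with no H on the sulfur — a thioether.
The closest candidate here is a methoxy ether (-OCH3), but the bridging atom is O, not S. No other fragment satisfies the full query, so there is no match.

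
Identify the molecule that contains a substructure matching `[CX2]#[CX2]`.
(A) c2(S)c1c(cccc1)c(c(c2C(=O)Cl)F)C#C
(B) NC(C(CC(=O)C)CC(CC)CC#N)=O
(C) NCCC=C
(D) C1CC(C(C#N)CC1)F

A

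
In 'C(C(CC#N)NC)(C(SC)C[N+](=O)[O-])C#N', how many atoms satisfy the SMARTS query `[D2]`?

6

The query [D2] means: atom with exactly two heavy-atom neighbours.
Check the 16 heavy atoms by environment: 4× C (D2) → match; 3× C (D3) → no; 1× N (D2) → match; 2× C (D1) → no; 1× S (D2) → match; 2× N (D1) → no; 1× N (charge +1, D3) → no; 1× O (charge -1, D1) → no; 1× O (D1) → no.
Summing the matching environments: 4 + 1 + 1 = 6 matching atoms.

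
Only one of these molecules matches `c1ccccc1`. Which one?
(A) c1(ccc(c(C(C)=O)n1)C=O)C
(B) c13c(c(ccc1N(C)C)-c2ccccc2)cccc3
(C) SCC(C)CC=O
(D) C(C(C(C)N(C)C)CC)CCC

B

c1ccccc1 describes six aromatic carbons in a ring (a benzene ring).
(A) has a methyl group (-CH3) but no six-membered all-carbon aromatic ring is present.
(B) contains a phenyl ring, which satisfies every atom and bond constraint.
(C) has a methyl group (-CH3) but no six-membered all-carbon aromatic ring is present.
(D) has a methyl group (-CH3) but no six-membered all-carbon aromatic ring is present.
So the answer is (B).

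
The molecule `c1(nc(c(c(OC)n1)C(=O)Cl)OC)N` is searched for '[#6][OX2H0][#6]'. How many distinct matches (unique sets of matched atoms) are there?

2

[#6][OX2H0][#6] is the SMARTS for an ether: an aliphatic oxygen bridging two carbons with no H on the oxygen.
The molecule carries 2 separate instances of a methoxy ether (-OCH3) meeting every constraint; each maps to a distinct set of atoms, giving 2 matches.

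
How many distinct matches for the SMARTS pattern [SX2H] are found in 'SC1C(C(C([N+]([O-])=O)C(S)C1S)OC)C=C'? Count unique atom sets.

3

[SX2H] is the SMARTS for a thiol: an aliphatic sulfur with two connections, one being H.
The molecule carries 3 separate instances of a thiol (-SH) meeting every constraint; each maps to a distinct set of atoms, giving 3 matches.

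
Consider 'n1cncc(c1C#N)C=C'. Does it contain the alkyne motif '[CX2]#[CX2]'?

The pattern [CX2]#[CX2] describes a carbon-carbon triple bond — an alkyne.
The closest candidate here is a nitrile (-C#N), but the triple bond is C#N, not C#C. No other fragment satisfies the full query, so there is no match.

No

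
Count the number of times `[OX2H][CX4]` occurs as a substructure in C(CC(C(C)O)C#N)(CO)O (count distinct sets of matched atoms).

3

[OX2H][CX4] is the SMARTS for an aliphatic alcohol: a hydroxyl oxygen bound to an sp3 (X4) carbon.
The molecule carries 3 separate instances of a hydroxyl group (-OH) meeting every constraint; each maps to a distinct set of atoms, giving 3 matches.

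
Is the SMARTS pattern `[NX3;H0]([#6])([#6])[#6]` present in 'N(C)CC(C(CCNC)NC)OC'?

No

The pattern [NX3;H0]([#6])([#6])[#6] describes a trivalent nitrogen with no H, bonded to three carbons — a tertiary amine.
The closest candidate here is an N-methylamino group (-NHCH3), but the nitrogen still has one H (H1), not H0. No other fragment satisfies the full query, so there is no match.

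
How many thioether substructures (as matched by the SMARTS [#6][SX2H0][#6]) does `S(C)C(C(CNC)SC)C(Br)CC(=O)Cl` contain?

2

[#6][SX2H0][#6] is the SMARTS for a thioether: an aliphatic sulfur bridging two carbons with no H on the sulfur.
The molecule carries 2 separate instances of a methylthio ether (-SCH3) meeting every constraint; each maps to a distinct set of atoms, giving 2 matches.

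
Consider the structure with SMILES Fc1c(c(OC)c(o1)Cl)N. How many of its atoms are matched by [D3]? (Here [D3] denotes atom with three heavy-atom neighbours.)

4

Check the 10 heavy atoms by environment: 1× o (aromatic, D2) → no; 4× c (aromatic, D3) → match; 1× O (D2) → no; 1× C (D1) → no; 1× N (D1) → no; 1× Cl (D1) → no; 1× F (D1) → no.
That gives 4 matching atoms.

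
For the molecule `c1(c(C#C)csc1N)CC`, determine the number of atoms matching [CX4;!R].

2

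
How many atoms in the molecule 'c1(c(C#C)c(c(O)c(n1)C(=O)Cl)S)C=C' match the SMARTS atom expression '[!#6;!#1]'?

5

The query [!#6;!#1] means: not carbon and not hydrogen — any heteroatom.
Check the 15 heavy atoms by environment: 1× n (aromatic) → match; 5× c (aromatic) → no; 2× O → match; 5× C → no; 1× Cl → match; 1× S → match.
Summing the matching environments: 1 + 2 + 1 + 1 = 5 matching atoms.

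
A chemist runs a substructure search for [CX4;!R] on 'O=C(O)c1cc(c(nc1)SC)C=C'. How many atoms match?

The query [CX4;!R] means: aliphatic carbon with four total connections, not in a ring.
Check the 13 heavy atoms by environment: 1× n (aromatic, X2, in 6-ring) → no; 5× c (aromatic, X3, in 6-ring) → no; 3× C (X3, acyclic) → no; 1× O (X1, acyclic) → no; 1× O (X2, acyclic) → no; 1× S (X2, acyclic) → no; 1× C (X4, acyclic) → match.
That gives 1 matching atom.

1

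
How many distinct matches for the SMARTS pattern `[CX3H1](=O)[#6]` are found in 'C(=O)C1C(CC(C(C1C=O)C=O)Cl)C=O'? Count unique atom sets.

4

[CX3H1](=O)[#6] is the SMARTS for an aldehyde: an sp2 carbon with one H, double-bonded to O and single-bonded to carbon.
The molecule carries 4 separate instances of an aldehyde (-CHO) meeting every constraint; each maps to a distinct set of atoms, giving 4 matches.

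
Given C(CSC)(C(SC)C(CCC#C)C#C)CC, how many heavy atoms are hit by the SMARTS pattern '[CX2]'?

The query [CX2] means: C with X2: aliphatic carbon with exactly 2 total connections.
Check the 16 heavy atoms by environment: 10× C (X4) → no; 2× S (X2) → no; 4× C (X2) → match.
That gives 4 matching atoms.

4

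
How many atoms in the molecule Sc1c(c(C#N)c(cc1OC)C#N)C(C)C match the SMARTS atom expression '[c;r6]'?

The query [c;r6] means: aromatic carbon that belongs to a six-membered ring.
Check the 16 heavy atoms by environment: 6× c (aromatic, in 6-ring) → match; 1× S (acyclic) → no; 6× C (acyclic) → no; 2× N (acyclic) → no; 1× O (acyclic) → no.
That gives 6 matching atoms.

6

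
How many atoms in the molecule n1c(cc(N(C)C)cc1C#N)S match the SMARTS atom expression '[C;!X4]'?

1

The query [C;!X4] means: aliphatic carbon that does not have four total connections.
Check the 12 heavy atoms by environment: 1× n (aromatic, X2) → no; 5× c (aromatic, X3) → no; 1× C (X2) → match; 1× N (X1) → no; 1× N (X3) → no; 2× C (X4) → no; 1× S (X2) → no.
That gives 1 matching atom.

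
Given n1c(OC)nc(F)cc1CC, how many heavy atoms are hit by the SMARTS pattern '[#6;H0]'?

Check the 11 heavy atoms by environment: 2× n (aromatic, H0) → no; 3× c (aromatic, H0) → match; 1× c (aromatic, H1) → no; 1× O (H0) → no; 2× C (H3) → no; 1× C (H2) → no; 1× F (H0) → no.
That gives 3 matching atoms.

3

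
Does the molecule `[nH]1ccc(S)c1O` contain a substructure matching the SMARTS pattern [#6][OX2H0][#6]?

No

The pattern [#6][OX2H0][#6] describes an aliphatic oxygen bridging two carbons with no H on the oxygen — an ether.
The closest candidate here is a hydroxyl group (-OH), but the oxygen has H1, not H0 bridging two carbons. No other fragment satisfies the full query, so there is no match.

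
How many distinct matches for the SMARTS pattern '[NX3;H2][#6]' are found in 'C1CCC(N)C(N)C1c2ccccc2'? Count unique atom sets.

2

[NX3;H2][#6] is the SMARTS for a primary amine: a trivalent nitrogen with two H attached to carbon.
The molecule carries 2 separate instances of a primary amino group (-NH2) meeting every constraint; each maps to a distinct set of atoms, giving 2 matches.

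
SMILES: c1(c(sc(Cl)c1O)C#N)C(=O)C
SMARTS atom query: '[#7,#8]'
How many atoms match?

3

Check the 12 heavy atoms by environment: 1× s (aromatic) → no; 4× c (aromatic) → no; 1× Cl → no; 2× O → match; 3× C → no; 1× N → match.
Summing the matching environments: 2 + 1 = 3 matching atoms.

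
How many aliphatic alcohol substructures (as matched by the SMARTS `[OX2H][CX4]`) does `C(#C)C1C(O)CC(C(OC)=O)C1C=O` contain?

1

[OX2H][CX4] is the SMARTS for an aliphatic alcohol: a hydroxyl oxygen bound to an sp3 (X4) carbon.
Exactly one fragment in the molecule meets all constraints, giving 1 match.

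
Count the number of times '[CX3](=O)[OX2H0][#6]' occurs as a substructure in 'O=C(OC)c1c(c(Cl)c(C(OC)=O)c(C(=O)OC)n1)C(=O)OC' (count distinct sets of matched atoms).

[CX3](=O)[OX2H0][#6] is the SMARTS for an ester: a carbonyl carbon bonded to an oxygen that is itself bonded to carbon (no H on that O).
The molecule carries 4 separate instances of a methyl-ester group (-C(=O)OCH3) meeting every constraint; each maps to a distinct set of atoms, giving 4 matches.

4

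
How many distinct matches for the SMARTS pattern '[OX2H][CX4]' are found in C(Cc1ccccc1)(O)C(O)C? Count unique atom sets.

2

[OX2H][CX4] is the SMARTS for an aliphatic alcohol: a hydroxyl oxygen bound to an sp3 (X4) carbon.
The molecule carries 2 separate instances of a hydroxyl group (-OH) meeting every constraint; each maps to a distinct set of atoms, giving 2 matches.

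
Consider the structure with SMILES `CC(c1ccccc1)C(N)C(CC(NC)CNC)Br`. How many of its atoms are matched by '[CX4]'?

9

The query [CX4] means: C with X4: aliphatic carbon with exactly 4 total connections (bonds + H).
Check the 19 heavy atoms by environment: 9× C (X4) → match; 3× N (X3) → no; 1× Br (X1) → no; 6× c (aromatic, X3) → no.
That gives 9 matching atoms.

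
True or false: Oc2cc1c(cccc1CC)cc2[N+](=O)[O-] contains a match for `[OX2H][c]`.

True

The pattern [OX2H][c] describes a hydroxyl oxygen attached to an aromatic carbon — a phenol.
The molecule carries a hydroxyl group (-OH), whose atoms satisfy every constraint of the query, so the pattern matches.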